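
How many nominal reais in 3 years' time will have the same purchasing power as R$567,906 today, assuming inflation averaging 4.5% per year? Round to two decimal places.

R$648,075.09

Cumulative price-level factor: (1+4.5%)^3 = 1.141166125.
Multiplying R$567,906 by the price-level factor gives the future nominal sum.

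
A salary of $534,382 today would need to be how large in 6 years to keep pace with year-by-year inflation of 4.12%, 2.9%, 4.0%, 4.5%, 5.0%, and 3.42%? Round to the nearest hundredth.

Cumulative price-level factor: 1.0412 × 1.029 × 1.040 × 1.045 × 1.050 × 1.0342 ≈ 1.2644247741.
The nominal amount required is $534,382 scaled up by that factor.

$675,685.84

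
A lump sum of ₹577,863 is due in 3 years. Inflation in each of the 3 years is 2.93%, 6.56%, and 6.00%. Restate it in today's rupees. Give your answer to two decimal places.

Price-level factor over 3 years: 1.0293 × 1.0656 × 1.0600 = 1.1626314048.
Purchasing power today: ₹577,863 divided by that factor.

₹497,030.27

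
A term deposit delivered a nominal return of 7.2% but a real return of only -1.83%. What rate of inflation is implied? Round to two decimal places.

9.20%

From (1+r_nom) = (1+r_real)(1+π), we get 1+π = (1 + 7.2%)/(1 − 1.83%) = 1.072/0.9817 ≈ 1.09198.
So π ≈ 9.1983%.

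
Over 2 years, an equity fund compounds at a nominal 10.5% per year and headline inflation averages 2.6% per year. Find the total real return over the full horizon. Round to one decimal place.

The annual real rate is (1+10.5%)/(1+2.6%) − 1 = 7.6998%.
Compounded over 2 years: (1 + 0.076998)^2 − 1 ≈ 0.15992.

16.0%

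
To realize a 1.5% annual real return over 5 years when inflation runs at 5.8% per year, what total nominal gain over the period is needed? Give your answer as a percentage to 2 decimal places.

42.81%

Required annual nominal rate: (1+1.5%)(1+5.8%) − 1 = 7.387%.
Cumulative over 5 years: (1 + 0.07387)^5 − 1 ≈ 0.42810.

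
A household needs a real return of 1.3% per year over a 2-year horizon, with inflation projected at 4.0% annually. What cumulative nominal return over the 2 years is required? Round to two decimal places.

Required annual nominal rate: (1+1.3%)(1+4.0%) − 1 = 5.352%.
Cumulative over 2 years: (1 + 0.05352)^2 − 1 ≈ 0.10990.

10.99%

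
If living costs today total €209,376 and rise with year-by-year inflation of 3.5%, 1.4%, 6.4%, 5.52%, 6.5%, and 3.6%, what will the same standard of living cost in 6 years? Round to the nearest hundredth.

€272,201.79

Cumulative price-level factor: 1.035 × 1.014 × 1.064 × 1.0552 × 1.065 × 1.036 ≈ 1.3000620424.
Multiplying €209,376 by the price-level factor gives the future nominal sum.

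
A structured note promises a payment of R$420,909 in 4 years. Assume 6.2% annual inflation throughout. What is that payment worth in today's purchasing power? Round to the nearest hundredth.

R$330,894.95

Price-level factor over 4 years: (1 + 6.2%)^4 ≈ 1.2720320883.
Purchasing power today: R$420,909 divided by that factor.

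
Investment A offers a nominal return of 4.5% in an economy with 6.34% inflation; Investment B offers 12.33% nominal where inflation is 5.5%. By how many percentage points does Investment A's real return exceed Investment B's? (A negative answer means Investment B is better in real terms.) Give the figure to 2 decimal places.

-8.20

Investment A real return: 1.045/1.0634 − 1 = -1.730%.
Investment B real return: 1.1233/1.055 − 1 = 6.474%.
Difference: -1.730 − 6.474 = -8.204 pp.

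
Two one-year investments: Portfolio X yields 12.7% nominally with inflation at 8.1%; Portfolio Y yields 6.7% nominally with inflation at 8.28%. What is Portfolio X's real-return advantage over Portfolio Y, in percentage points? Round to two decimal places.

5.71

Portfolio X real return: 1.127/1.081 − 1 = 4.255%.
Portfolio Y real return: 1.067/1.0828 − 1 = -1.459%.
Difference: 4.255 − (-1.459) = 5.714 pp.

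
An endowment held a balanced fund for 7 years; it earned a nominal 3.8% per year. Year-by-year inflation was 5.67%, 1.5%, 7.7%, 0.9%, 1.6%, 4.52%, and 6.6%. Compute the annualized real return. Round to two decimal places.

Cumulative inflation factor: 1.0567 × 1.015 × 1.077 × 1.009 × 1.016 × 1.0452 × 1.066 ≈ 1.31940.
Nominal growth factor: 1.29832. Real growth factor = 1.29832 / 1.31940 ≈ 0.98403.
Annualized: 0.98403^(1/7) − 1 ≈ -0.00230.

-0.23%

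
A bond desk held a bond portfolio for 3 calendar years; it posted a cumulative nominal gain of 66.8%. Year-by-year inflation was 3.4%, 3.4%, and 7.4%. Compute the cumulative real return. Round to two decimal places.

45.26%

Cumulative inflation factor: 1.034 × 1.034 × 1.074 ≈ 1.14827.
Nominal growth factor: 1.66800. Real growth factor = 1.66800 / 1.14827 ≈ 1.45262.
Total real return ≈ 45.2616%.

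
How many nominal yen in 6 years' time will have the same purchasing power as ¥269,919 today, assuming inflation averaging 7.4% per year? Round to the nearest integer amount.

Cumulative price-level factor: (1+7.4%)^6 ≈ 1.5347077569.
Multiplying ¥269,919 by the price-level factor gives the future nominal sum.

¥414,247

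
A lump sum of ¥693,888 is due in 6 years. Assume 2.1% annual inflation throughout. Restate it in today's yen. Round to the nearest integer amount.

Price-level factor over 6 years: (1 + 2.1%)^6 ≈ 1.1328031618.
Purchasing power today: ¥693,888 divided by that factor.

¥612,541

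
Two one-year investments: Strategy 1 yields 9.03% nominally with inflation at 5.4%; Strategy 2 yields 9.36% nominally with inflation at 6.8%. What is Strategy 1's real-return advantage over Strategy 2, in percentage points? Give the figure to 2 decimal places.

Strategy 1 real return: 1.0903/1.054 − 1 = 3.444%.
Strategy 2 real return: 1.0936/1.068 − 1 = 2.397%.
Difference: 3.444 − 2.397 = 1.047 pp.

1.05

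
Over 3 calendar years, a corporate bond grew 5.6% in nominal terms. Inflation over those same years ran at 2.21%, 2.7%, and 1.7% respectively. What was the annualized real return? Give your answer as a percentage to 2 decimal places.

Cumulative inflation factor: 1.0221 × 1.027 × 1.017 ≈ 1.06754.
Nominal growth factor: 1.05600. Real growth factor = 1.05600 / 1.06754 ≈ 0.98919.
Annualized: 0.98919^(1/3) − 1 ≈ -0.00362.

-0.36%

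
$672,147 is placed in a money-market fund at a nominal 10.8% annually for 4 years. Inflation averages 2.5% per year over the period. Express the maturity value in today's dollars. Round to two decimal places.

$917,757.29

Nominal value at maturity: $672,147 × (1 + 10.8%)^4 ≈ $1,013,032.33.
Price-level factor over 4 years: (1 + 2.5%)^4 ≈ 1.1038128906.
The maturity value deflated by that factor is the answer in today's purchasing power.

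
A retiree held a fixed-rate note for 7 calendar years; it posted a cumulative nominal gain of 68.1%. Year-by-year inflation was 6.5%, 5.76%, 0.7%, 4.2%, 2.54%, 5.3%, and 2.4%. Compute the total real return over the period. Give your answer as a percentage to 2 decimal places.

28.64%

Cumulative inflation factor: 1.065 × 1.0576 × 1.007 × 1.042 × 1.0254 × 1.053 × 1.024 ≈ 1.30674.
Nominal growth factor: 1.68100. Real growth factor = 1.68100 / 1.30674 ≈ 1.28641.
Total real return ≈ 28.6405%.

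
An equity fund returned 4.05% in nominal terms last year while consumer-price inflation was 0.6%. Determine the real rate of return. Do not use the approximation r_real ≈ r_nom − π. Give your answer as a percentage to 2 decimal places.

3.43%

Real return via the Fisher equation: (1 + 4.05%)/(1 + 0.6%) − 1 = 1.0405/1.006 − 1 ≈ 0.03429.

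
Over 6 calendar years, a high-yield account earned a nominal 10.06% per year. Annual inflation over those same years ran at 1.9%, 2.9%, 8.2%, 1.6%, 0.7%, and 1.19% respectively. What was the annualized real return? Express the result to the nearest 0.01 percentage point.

Cumulative inflation factor: 1.019 × 1.029 × 1.082 × 1.016 × 1.007 × 1.0119 ≈ 1.17457.
Nominal growth factor: 1.77737. Real growth factor = 1.77737 / 1.17457 ≈ 1.51321.
Annualized: 1.51321^(1/6) − 1 ≈ 0.07148.

7.15%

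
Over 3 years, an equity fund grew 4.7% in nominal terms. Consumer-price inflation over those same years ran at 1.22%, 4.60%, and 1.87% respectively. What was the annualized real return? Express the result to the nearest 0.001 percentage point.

-0.985%

Cumulative inflation factor: 1.0122 × 1.0460 × 1.0187 ≈ 1.07856.
Nominal growth factor: 1.04700. Real growth factor = 1.04700 / 1.07856 ≈ 0.97074.
Annualized: 0.97074^(1/3) − 1 ≈ -0.00985.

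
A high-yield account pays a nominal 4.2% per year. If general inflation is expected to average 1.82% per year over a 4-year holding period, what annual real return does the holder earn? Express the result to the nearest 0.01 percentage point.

With constant rates the annual real return is the same each year: (1+4.2%)/(1+1.82%) − 1 = 0.02337.

2.34%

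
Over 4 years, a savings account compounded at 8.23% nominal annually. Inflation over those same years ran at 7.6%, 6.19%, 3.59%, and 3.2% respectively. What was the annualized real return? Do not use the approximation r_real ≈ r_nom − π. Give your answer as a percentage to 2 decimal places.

2.95%

Cumulative inflation factor: 1.076 × 1.0619 × 1.0359 × 1.032 ≈ 1.22150.
Nominal growth factor: 1.37212. Real growth factor = 1.37212 / 1.22150 ≈ 1.12330.
Annualized: 1.12330^(1/4) − 1 ≈ 0.02950.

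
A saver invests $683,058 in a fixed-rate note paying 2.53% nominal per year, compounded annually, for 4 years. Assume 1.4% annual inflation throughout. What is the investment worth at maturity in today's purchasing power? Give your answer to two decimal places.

Nominal value at maturity: $683,058 × (1 + 2.53%)^4 ≈ $754,851.31.
Price-level factor over 4 years: (1 + 1.4%)^4 ≈ 1.0571870144.
Dividing the nominal maturity value by the price-level factor gives the value in today's money.

$714,018.71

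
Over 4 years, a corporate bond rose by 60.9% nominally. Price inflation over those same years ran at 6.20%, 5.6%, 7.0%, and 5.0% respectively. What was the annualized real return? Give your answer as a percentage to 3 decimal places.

Cumulative inflation factor: 1.0620 × 1.056 × 1.070 × 1.050 ≈ 1.25997.
Nominal growth factor: 1.60900. Real growth factor = 1.60900 / 1.25997 ≈ 1.27701.
Annualized: 1.27701^(1/4) − 1 ≈ 0.06304.

6.304%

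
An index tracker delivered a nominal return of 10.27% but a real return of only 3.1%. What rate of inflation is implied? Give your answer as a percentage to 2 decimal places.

6.95%

From (1+r_nom) = (1+r_real)(1+π), we get 1+π = (1 + 10.27%)/(1 + 3.1%) = 1.1027/1.031 ≈ 1.06954.
So π ≈ 6.9544%.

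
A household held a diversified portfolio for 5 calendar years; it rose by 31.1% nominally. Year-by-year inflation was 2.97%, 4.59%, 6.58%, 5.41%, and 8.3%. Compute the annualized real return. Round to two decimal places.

0.01%

Cumulative inflation factor: 1.0297 × 1.0459 × 1.0658 × 1.0541 × 1.083 ≈ 1.31035.
Nominal growth factor: 1.31100. Real growth factor = 1.31100 / 1.31035 ≈ 1.00050.
Annualized: 1.00050^(1/5) − 1 ≈ 0.00010.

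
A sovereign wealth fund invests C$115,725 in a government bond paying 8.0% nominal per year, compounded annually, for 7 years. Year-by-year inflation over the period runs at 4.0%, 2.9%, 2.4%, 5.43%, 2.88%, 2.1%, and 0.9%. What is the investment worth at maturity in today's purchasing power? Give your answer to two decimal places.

Nominal value at maturity: C$115,725 × (1 + 8.0%)^7 ≈ C$198,332.31.
Price-level factor over 7 years: 1.040 × 1.029 × 1.024 × 1.0543 × 1.0288 × 1.021 × 1.009 ≈ 1.2245055028.
The maturity value deflated by that factor is the answer in today's purchasing power.

C$161,969.31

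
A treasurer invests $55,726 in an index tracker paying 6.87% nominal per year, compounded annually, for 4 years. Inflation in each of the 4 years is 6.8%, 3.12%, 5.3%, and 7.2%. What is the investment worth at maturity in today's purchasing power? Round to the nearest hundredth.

Nominal value at maturity: $55,726 × (1 + 6.87%)^4 ≈ $72,691.08.
Price-level factor over 4 years: 1.068 × 1.0312 × 1.053 × 1.072 ≈ 1.2431894432.
The maturity value deflated by that factor is the answer in today's purchasing power.

$58,471.44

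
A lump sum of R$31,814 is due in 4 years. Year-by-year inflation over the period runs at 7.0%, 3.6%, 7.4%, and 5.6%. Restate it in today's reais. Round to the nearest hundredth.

R$25,305.01

Price-level factor over 4 years: 1.070 × 1.036 × 1.074 × 1.056 ≈ 1.2572213069.
Purchasing power today: R$31,814 divided by that factor.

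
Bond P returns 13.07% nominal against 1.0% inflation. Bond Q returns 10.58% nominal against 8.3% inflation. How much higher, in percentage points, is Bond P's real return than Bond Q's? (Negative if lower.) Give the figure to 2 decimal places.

9.85

Bond P real return: 1.1307/1.010 − 1 = 11.950%.
Bond Q real return: 1.1058/1.083 − 1 = 2.105%.
Difference: 11.950 − 2.105 = 9.845 pp.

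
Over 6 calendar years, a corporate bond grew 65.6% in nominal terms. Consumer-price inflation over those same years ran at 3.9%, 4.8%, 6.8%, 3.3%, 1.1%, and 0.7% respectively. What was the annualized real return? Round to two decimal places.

Cumulative inflation factor: 1.039 × 1.048 × 1.068 × 1.033 × 1.011 × 1.007 ≈ 1.22301.
Nominal growth factor: 1.65600. Real growth factor = 1.65600 / 1.22301 ≈ 1.35404.
Annualized: 1.35404^(1/6) − 1 ≈ 0.05181.

5.18%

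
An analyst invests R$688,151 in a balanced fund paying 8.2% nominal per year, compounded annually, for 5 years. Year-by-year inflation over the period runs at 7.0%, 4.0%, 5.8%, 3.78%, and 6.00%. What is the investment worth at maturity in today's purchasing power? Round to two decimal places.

Nominal value at maturity: R$688,151 × (1 + 8.2%)^5 ≈ R$1,020,516.54.
Price-level factor over 5 years: 1.070 × 1.040 × 1.058 × 1.0378 × 1.0600 ≈ 1.2951566993.
The maturity value deflated by that factor is the answer in today's purchasing power.

R$787,948.32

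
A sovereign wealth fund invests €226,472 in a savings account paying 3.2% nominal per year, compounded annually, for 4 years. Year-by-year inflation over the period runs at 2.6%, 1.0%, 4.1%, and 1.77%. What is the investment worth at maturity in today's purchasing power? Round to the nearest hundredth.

Nominal value at maturity: €226,472 × (1 + 3.2%)^4 ≈ €256,881.78.
Price-level factor over 4 years: 1.026 × 1.010 × 1.041 × 1.0177 ≈ 1.0978404759.
Dividing the nominal maturity value by the price-level factor gives the value in today's money.

€233,988.26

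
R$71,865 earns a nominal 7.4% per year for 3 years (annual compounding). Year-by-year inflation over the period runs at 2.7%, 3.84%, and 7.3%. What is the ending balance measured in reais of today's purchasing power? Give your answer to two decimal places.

R$77,802.84

Nominal value at maturity: R$71,865 × (1 + 7.4%)^3 ≈ R$89,028.75.
Price-level factor over 3 years: 1.027 × 1.0384 × 1.073 = 1.1442866864.
The maturity value deflated by that factor is the answer in today's purchasing power.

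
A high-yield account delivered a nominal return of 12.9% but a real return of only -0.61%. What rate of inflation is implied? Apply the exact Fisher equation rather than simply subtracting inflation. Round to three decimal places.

13.593%

From (1+r_nom) = (1+r_real)(1+π), we get 1+π = (1 + 12.9%)/(1 − 0.61%) = 1.129/0.9939 ≈ 1.13593.
So π ≈ 13.5929%.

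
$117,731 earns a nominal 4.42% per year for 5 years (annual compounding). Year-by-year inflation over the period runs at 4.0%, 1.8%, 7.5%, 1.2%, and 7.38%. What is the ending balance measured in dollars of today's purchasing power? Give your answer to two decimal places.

$118,172.33

Nominal value at maturity: $117,731 × (1 + 4.42%)^5 ≈ $146,153.52.
Price-level factor over 5 years: 1.040 × 1.018 × 1.075 × 1.012 × 1.0738 ≈ 1.2367829618.
The maturity value deflated by that factor is the answer in today's purchasing power.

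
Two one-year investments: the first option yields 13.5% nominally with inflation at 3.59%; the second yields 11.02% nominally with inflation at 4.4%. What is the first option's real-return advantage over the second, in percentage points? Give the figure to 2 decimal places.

3.23

The first option real return: 1.135/1.0359 − 1 = 9.567%.
The second real return: 1.1102/1.044 − 1 = 6.341%.
Difference: 9.567 − 6.341 = 3.226 pp.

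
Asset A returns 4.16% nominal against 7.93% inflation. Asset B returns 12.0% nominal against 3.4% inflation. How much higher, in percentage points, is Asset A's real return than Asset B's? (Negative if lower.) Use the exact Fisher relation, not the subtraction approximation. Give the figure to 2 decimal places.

Asset A real return: 1.0416/1.0793 − 1 = -3.493%.
Asset B real return: 1.120/1.034 − 1 = 8.317%.
Difference: -3.493 − 8.317 = -11.810 pp.

-11.81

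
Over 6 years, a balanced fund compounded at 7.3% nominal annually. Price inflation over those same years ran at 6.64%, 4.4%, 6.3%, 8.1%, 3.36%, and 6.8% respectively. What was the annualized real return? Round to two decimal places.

Cumulative inflation factor: 1.0664 × 1.044 × 1.063 × 1.081 × 1.0336 × 1.068 ≈ 1.41222.
Nominal growth factor: 1.52615. Real growth factor = 1.52615 / 1.41222 ≈ 1.08067.
Annualized: 1.08067^(1/6) − 1 ≈ 0.01301.

1.30%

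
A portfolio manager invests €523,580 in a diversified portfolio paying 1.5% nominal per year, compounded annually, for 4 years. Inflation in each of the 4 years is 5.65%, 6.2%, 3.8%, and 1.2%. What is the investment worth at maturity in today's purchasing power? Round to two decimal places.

Nominal value at maturity: €523,580 × (1 + 1.5%)^4 ≈ €555,708.73.
Price-level factor over 4 years: 1.0565 × 1.062 × 1.038 × 1.012 ≈ 1.1786147834.
The maturity value deflated by that factor is the answer in today's purchasing power.

€471,493.09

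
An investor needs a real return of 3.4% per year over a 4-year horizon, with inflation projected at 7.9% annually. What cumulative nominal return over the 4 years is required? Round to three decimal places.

Required annual nominal rate: (1+3.4%)(1+7.9%) − 1 = 11.5686%.
Cumulative over 4 years: (1 + 0.115686)^4 − 1 ≈ 0.54942.

54.942%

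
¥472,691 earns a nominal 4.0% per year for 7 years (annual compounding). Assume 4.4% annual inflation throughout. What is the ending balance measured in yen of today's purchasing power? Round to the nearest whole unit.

Nominal value at maturity: ¥472,691 × (1 + 4.0%)^7 ≈ ¥622,029.
Price-level factor over 7 years: (1 + 4.4%)^7 ≈ 1.3517721377.
Dividing the nominal maturity value by the price-level factor gives the value in today's money.

¥460,158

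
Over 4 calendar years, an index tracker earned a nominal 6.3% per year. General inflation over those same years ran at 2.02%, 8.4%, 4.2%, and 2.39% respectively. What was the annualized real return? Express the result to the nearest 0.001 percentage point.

1.994%

Cumulative inflation factor: 1.0202 × 1.084 × 1.042 × 1.0239 ≈ 1.17989.
Nominal growth factor: 1.27683. Real growth factor = 1.27683 / 1.17989 ≈ 1.08216.
Annualized: 1.08216^(1/4) − 1 ≈ 0.01994.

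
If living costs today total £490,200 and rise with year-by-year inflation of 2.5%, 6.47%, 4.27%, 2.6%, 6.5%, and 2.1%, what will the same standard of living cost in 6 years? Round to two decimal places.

Cumulative price-level factor: 1.025 × 1.0647 × 1.0427 × 1.026 × 1.065 × 1.021 ≈ 1.2695014570.
The nominal amount required is £490,200 scaled up by that factor.

£622,309.61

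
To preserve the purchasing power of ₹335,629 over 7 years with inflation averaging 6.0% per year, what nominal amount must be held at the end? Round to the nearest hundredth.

₹504,661.92

Cumulative price-level factor: (1+6.0%)^7 ≈ 1.5036302590.
Multiplying ₹335,629 by the price-level factor gives the future nominal sum.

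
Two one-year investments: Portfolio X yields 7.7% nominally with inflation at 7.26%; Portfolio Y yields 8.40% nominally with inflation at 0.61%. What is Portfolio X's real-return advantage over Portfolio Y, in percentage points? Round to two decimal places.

Portfolio X real return: 1.077/1.0726 − 1 = 0.410%.
Portfolio Y real return: 1.0840/1.0061 − 1 = 7.743%.
Difference: 0.410 − 7.743 = -7.333 pp.

-7.33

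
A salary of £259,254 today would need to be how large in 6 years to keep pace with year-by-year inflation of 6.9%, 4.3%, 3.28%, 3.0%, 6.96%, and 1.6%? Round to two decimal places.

Cumulative price-level factor: 1.069 × 1.043 × 1.0328 × 1.030 × 1.0696 × 1.016 ≈ 1.2889336735.
The nominal amount required is £259,254 scaled up by that factor.

£334,161.21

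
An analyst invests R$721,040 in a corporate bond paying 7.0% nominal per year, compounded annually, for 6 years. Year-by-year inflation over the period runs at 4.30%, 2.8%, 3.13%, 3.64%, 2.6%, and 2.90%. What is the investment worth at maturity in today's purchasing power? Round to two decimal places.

R$894,353.98

Nominal value at maturity: R$721,040 × (1 + 7.0%)^6 ≈ R$1,082,086.61.
Price-level factor over 6 years: 1.0430 × 1.028 × 1.0313 × 1.0364 × 1.026 × 1.0290 ≈ 1.2099086473.
The maturity value deflated by that factor is the answer in today's purchasing power.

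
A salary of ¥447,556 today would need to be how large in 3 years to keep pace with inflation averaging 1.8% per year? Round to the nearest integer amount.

¥472,162

Cumulative price-level factor: (1+1.8%)^3 = 1.054977832.
The nominal amount required is ¥447,556 scaled up by that factor.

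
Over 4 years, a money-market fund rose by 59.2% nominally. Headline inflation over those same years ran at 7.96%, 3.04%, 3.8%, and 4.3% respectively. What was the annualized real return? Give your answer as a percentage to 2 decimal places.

Cumulative inflation factor: 1.0796 × 1.0304 × 1.038 × 1.043 ≈ 1.20434.
Nominal growth factor: 1.59200. Real growth factor = 1.59200 / 1.20434 ≈ 1.32188.
Annualized: 1.32188^(1/4) − 1 ≈ 0.07226.

7.23%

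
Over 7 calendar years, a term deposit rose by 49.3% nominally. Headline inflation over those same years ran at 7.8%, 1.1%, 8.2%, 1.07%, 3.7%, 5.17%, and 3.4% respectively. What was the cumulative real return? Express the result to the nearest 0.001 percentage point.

Cumulative inflation factor: 1.078 × 1.011 × 1.082 × 1.0107 × 1.037 × 1.0517 × 1.034 ≈ 1.34404.
Nominal growth factor: 1.49300. Real growth factor = 1.49300 / 1.34404 ≈ 1.11083.
Total real return ≈ 11.0834%.

11.083%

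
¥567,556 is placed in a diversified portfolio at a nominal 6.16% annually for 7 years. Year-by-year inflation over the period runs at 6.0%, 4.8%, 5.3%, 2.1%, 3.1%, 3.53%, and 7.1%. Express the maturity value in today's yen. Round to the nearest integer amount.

¥631,683

Nominal value at maturity: ¥567,556 × (1 + 6.16%)^7 ≈ ¥862,452.
Price-level factor over 7 years: 1.060 × 1.048 × 1.053 × 1.021 × 1.031 × 1.0353 × 1.071 ≈ 1.3653236444.
Dividing the nominal maturity value by the price-level factor gives the value in today's money.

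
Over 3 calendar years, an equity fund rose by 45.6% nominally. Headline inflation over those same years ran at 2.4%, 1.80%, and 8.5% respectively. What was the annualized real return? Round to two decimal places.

8.78%

Cumulative inflation factor: 1.024 × 1.0180 × 1.085 ≈ 1.13104.
Nominal growth factor: 1.45600. Real growth factor = 1.45600 / 1.13104 ≈ 1.28731.
Annualized: 1.28731^(1/3) − 1 ≈ 0.08783.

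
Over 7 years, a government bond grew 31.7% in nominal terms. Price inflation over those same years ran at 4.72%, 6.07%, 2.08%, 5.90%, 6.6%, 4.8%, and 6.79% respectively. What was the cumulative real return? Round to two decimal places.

Cumulative inflation factor: 1.0472 × 1.0607 × 1.0208 × 1.0590 × 1.066 × 1.048 × 1.0679 ≈ 1.43254.
Nominal growth factor: 1.31700. Real growth factor = 1.31700 / 1.43254 ≈ 0.91934.
Total real return ≈ -8.0656%.

-8.07%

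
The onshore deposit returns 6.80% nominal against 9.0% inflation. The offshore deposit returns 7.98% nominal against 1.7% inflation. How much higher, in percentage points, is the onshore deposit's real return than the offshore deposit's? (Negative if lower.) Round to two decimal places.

The onshore deposit real return: 1.0680/1.090 − 1 = -2.018%.
The offshore deposit real return: 1.0798/1.017 − 1 = 6.175%.
Difference: -2.018 − 6.175 = -8.193 pp.

-8.19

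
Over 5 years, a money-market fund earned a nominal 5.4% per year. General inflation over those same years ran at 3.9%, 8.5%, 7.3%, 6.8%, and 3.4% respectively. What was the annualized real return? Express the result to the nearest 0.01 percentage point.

Cumulative inflation factor: 1.039 × 1.085 × 1.073 × 1.068 × 1.034 ≈ 1.33579.
Nominal growth factor: 1.30078. Real growth factor = 1.30078 / 1.33579 ≈ 0.97379.
Annualized: 0.97379^(1/5) − 1 ≈ -0.00530.

-0.53%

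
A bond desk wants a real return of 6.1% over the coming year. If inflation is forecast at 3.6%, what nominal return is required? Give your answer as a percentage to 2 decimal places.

9.92%

By the Fisher equation, 1 + r_nom = (1 + 6.1%)(1 + 3.6%) = 1.061 × 1.036 = 1.099196.
So r_nom = 9.9196%.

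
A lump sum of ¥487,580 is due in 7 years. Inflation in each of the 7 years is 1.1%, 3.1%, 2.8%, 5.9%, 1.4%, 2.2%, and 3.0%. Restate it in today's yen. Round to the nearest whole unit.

¥402,551

Price-level factor over 7 years: 1.011 × 1.031 × 1.028 × 1.059 × 1.014 × 1.022 × 1.030 ≈ 1.2112254042.
Purchasing power today: ¥487,580 divided by that factor.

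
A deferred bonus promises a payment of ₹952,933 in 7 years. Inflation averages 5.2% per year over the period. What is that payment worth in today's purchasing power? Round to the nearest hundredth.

₹668,270.34

Price-level factor over 7 years: (1 + 5.2%)^7 ≈ 1.4259693103.
Purchasing power today: ₹952,933 divided by that factor.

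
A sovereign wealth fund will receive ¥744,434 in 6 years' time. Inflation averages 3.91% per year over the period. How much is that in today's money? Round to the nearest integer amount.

¥591,401

Price-level factor over 6 years: (1 + 3.91%)^6 ≈ 1.2587632902.
Purchasing power today: ¥744,434 divided by that factor.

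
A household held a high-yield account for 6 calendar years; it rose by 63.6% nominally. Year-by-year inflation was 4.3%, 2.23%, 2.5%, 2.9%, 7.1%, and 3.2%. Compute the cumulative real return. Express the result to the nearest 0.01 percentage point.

31.62%

Cumulative inflation factor: 1.043 × 1.0223 × 1.025 × 1.029 × 1.071 × 1.032 ≈ 1.24300.
Nominal growth factor: 1.63600. Real growth factor = 1.63600 / 1.24300 ≈ 1.31617.
Total real return ≈ 31.6171%.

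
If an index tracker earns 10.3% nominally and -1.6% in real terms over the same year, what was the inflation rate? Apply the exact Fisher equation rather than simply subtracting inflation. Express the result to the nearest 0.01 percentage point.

12.09%

From (1+r_nom) = (1+r_real)(1+π), we get 1+π = (1 + 10.3%)/(1 − 1.6%) = 1.103/0.984 ≈ 1.12093.
So π ≈ 12.0935%.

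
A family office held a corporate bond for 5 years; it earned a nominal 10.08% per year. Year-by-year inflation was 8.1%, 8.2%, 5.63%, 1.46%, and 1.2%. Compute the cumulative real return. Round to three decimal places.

Cumulative inflation factor: 1.081 × 1.082 × 1.0563 × 1.0146 × 1.012 ≈ 1.26857.
Nominal growth factor: 1.61637. Real growth factor = 1.61637 / 1.26857 ≈ 1.27417.
Total real return ≈ 27.4167%.

27.417%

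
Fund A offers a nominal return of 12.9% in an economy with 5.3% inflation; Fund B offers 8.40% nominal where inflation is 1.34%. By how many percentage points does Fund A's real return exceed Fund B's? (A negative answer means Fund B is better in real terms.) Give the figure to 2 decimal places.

Fund A real return: 1.129/1.053 − 1 = 7.217%.
Fund B real return: 1.0840/1.0134 − 1 = 6.967%.
Difference: 7.217 − 6.967 = 0.250 pp.

0.25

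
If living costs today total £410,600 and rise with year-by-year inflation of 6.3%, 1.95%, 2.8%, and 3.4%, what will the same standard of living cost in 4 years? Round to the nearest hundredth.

£472,991.24

Cumulative price-level factor: 1.063 × 1.0195 × 1.028 × 1.034 ≈ 1.1519513765.
Multiplying £410,600 by the price-level factor gives the future nominal sum.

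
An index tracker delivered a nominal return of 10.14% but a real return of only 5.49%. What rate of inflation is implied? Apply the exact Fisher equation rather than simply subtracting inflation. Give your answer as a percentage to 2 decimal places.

From (1+r_nom) = (1+r_real)(1+π), we get 1+π = (1 + 10.14%)/(1 + 5.49%) = 1.1014/1.0549 ≈ 1.04408.
So π ≈ 4.4080%.

4.41%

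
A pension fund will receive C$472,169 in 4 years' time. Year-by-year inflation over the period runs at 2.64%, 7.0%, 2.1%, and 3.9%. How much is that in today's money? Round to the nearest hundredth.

C$405,280.55

Price-level factor over 4 years: 1.0264 × 1.070 × 1.021 × 1.039 ≈ 1.1650423451.
Purchasing power today: C$472,169 divided by that factor.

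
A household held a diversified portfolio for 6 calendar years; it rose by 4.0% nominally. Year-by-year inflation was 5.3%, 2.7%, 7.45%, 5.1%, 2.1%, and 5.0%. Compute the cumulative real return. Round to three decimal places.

Cumulative inflation factor: 1.053 × 1.027 × 1.0745 × 1.051 × 1.021 × 1.050 ≈ 1.30925.
Nominal growth factor: 1.04000. Real growth factor = 1.04000 / 1.30925 ≈ 0.79435.
Total real return ≈ -20.5653%.

-20.565%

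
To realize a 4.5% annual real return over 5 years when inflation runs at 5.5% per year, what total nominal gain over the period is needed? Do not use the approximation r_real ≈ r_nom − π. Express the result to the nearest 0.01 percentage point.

62.87%

Required annual nominal rate: (1+4.5%)(1+5.5%) − 1 = 10.2475%.
Cumulative over 5 years: (1 + 0.102475)^5 − 1 ≈ 0.62871.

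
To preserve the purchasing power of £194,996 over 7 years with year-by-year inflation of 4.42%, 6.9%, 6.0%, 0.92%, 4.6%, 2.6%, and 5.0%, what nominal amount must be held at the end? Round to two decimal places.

£262,384.72

Cumulative price-level factor: 1.0442 × 1.069 × 1.060 × 1.0092 × 1.046 × 1.026 × 1.050 ≈ 1.3455902932.
Multiplying £194,996 by the price-level factor gives the future nominal sum.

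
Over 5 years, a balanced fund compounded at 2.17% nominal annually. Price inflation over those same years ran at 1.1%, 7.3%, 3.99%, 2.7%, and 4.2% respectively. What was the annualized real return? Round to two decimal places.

-1.61%

Cumulative inflation factor: 1.011 × 1.073 × 1.0399 × 1.027 × 1.042 ≈ 1.20720.
Nominal growth factor: 1.11331. Real growth factor = 1.11331 / 1.20720 ≈ 0.92222.
Annualized: 0.92222^(1/5) − 1 ≈ -0.01606.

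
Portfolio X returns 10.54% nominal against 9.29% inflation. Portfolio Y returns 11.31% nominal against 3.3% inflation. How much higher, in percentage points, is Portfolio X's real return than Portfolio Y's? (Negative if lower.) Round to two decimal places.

Portfolio X real return: 1.1054/1.0929 − 1 = 1.144%.
Portfolio Y real return: 1.1131/1.033 − 1 = 7.754%.
Difference: 1.144 − 7.754 = -6.610 pp.

-6.61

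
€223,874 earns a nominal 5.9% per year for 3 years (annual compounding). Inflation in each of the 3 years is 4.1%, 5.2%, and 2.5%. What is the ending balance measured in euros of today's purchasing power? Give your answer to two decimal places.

€236,865.17

Nominal value at maturity: €223,874 × (1 + 5.9%)^3 ≈ €265,883.59.
Price-level factor over 3 years: 1.041 × 1.052 × 1.025 = 1.1225103.
Dividing the nominal maturity value by the price-level factor gives the value in today's money.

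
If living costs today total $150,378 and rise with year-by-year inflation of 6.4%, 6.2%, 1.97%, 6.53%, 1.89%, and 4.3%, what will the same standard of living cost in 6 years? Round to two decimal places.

Cumulative price-level factor: 1.064 × 1.062 × 1.0197 × 1.0653 × 1.0189 × 1.043 ≈ 1.3044467699.
Multiplying $150,378 by the price-level factor gives the future nominal sum.

$196,160.10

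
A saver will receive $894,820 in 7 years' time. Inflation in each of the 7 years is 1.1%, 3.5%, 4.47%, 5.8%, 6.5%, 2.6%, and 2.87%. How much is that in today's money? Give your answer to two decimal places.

$688,305.45

Price-level factor over 7 years: 1.011 × 1.035 × 1.0447 × 1.058 × 1.065 × 1.026 × 1.0287 ≈ 1.3000332982.
Purchasing power today: $894,820 divided by that factor.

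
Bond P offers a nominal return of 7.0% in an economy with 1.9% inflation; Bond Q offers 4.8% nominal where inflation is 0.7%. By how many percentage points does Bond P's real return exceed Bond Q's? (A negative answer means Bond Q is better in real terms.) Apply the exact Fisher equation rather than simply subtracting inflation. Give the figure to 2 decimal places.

0.93

Bond P real return: 1.070/1.019 − 1 = 5.005%.
Bond Q real return: 1.048/1.007 − 1 = 4.071%.
Difference: 5.005 − 4.071 = 0.934 pp.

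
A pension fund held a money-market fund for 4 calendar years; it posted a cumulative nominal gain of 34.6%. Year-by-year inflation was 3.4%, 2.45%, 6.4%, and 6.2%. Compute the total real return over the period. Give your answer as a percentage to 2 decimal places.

Cumulative inflation factor: 1.034 × 1.0245 × 1.064 × 1.062 ≈ 1.19701.
Nominal growth factor: 1.34600. Real growth factor = 1.34600 / 1.19701 ≈ 1.12447.
Total real return ≈ 12.4466%.

12.45%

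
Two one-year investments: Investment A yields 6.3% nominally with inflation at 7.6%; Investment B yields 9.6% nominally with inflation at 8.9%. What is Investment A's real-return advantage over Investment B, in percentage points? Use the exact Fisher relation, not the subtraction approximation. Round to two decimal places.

Investment A real return: 1.063/1.076 − 1 = -1.208%.
Investment B real return: 1.096/1.089 − 1 = 0.643%.
Difference: -1.208 − 0.643 = -1.851 pp.

-1.85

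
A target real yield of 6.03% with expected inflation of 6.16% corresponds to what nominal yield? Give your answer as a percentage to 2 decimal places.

By the Fisher equation, 1 + r_nom = (1 + 6.03%)(1 + 6.16%) = 1.0603 × 1.0616 = 1.12561448.
So r_nom = 12.561448%.

12.56%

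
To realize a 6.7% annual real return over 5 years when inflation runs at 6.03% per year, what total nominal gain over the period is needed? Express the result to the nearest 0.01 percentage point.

85.34%

Required annual nominal rate: (1+6.7%)(1+6.03%) − 1 = 13.13401%.
Cumulative over 5 years: (1 + 0.1313401)^5 − 1 ≈ 0.85339.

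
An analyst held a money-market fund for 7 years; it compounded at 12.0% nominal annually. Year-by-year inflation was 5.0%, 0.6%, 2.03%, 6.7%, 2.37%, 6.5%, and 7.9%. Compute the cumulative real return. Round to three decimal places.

63.419%

Cumulative inflation factor: 1.050 × 1.006 × 1.0203 × 1.067 × 1.0237 × 1.065 × 1.079 ≈ 1.35277.
Nominal growth factor: 2.21068. Real growth factor = 2.21068 / 1.35277 ≈ 1.63419.
Total real return ≈ 63.4191%.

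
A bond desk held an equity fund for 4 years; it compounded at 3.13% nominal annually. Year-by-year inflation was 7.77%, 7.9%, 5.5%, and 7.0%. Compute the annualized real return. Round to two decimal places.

-3.65%

Cumulative inflation factor: 1.0777 × 1.079 × 1.055 × 1.070 ≈ 1.31267.
Nominal growth factor: 1.13120. Real growth factor = 1.13120 / 1.31267 ≈ 0.86176.
Annualized: 0.86176^(1/4) − 1 ≈ -0.03651.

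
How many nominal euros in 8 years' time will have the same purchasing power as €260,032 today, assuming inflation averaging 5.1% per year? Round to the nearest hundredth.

€387,122.60

Cumulative price-level factor: (1+5.1%)^8 ≈ 1.4887498414.
Multiplying €260,032 by the price-level factor gives the future nominal sum.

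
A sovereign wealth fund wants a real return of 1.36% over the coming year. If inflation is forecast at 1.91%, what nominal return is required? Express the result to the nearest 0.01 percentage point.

3.30%

By the Fisher equation, 1 + r_nom = (1 + 1.36%)(1 + 1.91%) = 1.0136 × 1.0191 = 1.03295976.
So r_nom = 3.295976%.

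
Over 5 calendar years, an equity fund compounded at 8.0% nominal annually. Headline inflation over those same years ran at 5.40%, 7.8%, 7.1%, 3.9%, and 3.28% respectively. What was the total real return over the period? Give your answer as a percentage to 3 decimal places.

Cumulative inflation factor: 1.0540 × 1.078 × 1.071 × 1.039 × 1.0328 ≈ 1.30581.
Nominal growth factor: 1.46933. Real growth factor = 1.46933 / 1.30581 ≈ 1.12522.
Total real return ≈ 12.5222%.

12.522%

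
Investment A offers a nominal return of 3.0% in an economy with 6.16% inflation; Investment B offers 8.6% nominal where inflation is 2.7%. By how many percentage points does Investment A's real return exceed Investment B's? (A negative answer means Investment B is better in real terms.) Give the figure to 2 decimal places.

-8.72

Investment A real return: 1.030/1.0616 − 1 = -2.977%.
Investment B real return: 1.086/1.027 − 1 = 5.745%.
Difference: -2.977 − 5.745 = -8.722 pp.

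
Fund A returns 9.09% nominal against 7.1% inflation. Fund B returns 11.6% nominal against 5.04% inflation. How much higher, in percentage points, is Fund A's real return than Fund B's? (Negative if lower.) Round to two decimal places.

-4.39

Fund A real return: 1.0909/1.071 − 1 = 1.858%.
Fund B real return: 1.116/1.0504 − 1 = 6.245%.
Difference: 1.858 − 6.245 = -4.387 pp.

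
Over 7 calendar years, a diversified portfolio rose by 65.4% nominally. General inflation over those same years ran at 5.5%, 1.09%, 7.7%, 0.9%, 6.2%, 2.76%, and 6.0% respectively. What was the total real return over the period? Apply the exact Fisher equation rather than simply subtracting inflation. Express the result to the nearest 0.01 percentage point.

23.37%

Cumulative inflation factor: 1.055 × 1.0109 × 1.077 × 1.009 × 1.062 × 1.0276 × 1.060 ≈ 1.34067.
Nominal growth factor: 1.65400. Real growth factor = 1.65400 / 1.34067 ≈ 1.23371.
Total real return ≈ 23.3711%.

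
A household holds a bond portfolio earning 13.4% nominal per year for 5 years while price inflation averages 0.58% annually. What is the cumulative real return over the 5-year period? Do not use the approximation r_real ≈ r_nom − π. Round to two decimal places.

The annual real rate is (1+13.4%)/(1+0.58%) − 1 = 12.7461%.
Compounded over 5 years: (1 + 0.127461)^5 − 1 ≈ 0.82183.

82.18%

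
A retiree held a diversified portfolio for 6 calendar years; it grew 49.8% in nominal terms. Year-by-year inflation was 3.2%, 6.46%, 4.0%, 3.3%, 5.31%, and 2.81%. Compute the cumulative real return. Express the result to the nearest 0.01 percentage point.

Cumulative inflation factor: 1.032 × 1.0646 × 1.040 × 1.033 × 1.0531 × 1.0281 ≈ 1.27792.
Nominal growth factor: 1.49800. Real growth factor = 1.49800 / 1.27792 ≈ 1.17221.
Total real return ≈ 17.2214%.

17.22%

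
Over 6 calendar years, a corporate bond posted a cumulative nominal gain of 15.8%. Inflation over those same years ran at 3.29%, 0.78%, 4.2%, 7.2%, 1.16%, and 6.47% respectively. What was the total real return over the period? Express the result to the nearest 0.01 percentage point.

Cumulative inflation factor: 1.0329 × 1.0078 × 1.042 × 1.072 × 1.0116 × 1.0647 ≈ 1.25237.
Nominal growth factor: 1.15800. Real growth factor = 1.15800 / 1.25237 ≈ 0.92465.
Total real return ≈ -7.5350%.

-7.54%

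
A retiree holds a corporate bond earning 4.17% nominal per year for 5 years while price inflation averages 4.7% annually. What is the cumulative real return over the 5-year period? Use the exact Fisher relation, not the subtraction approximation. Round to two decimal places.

-2.51%

The annual real rate is (1+4.17%)/(1+4.7%) − 1 = -0.5062%.
Compounded over 5 years: (1 + -0.005062)^5 − 1 ≈ -0.02506.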